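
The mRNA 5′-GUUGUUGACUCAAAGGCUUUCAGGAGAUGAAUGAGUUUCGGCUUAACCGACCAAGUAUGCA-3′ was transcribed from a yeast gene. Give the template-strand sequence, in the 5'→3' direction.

Replace U with T to get the coding DNA strand: GTTGTTGACTCAAAGGCTTTCAGGAGATGAATGAGTTTCGGCTTAACCGACCAAGTATGCA. The template strand is its reverse complement (complement CAACAACTGAGTTTCCGAAAGTCCTCTACTTACTCAAAGCCGAATTGGCTGGTTCATACGT, then reverse).

5'-TGCATACTTGGTCGGTTAAGCCGAAACTCATTCATCTCCTGAAAGCCTTTGAGTCAACAAC-3'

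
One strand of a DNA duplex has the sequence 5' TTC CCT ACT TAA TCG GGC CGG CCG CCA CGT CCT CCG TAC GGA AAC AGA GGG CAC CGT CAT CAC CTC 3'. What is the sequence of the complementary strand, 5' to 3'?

5'-GAGGTGATGACGGTGCCCTCTGTTTCCGTACGGAGGACGTGGCGGCCGGCCCGATTAAGTAGGGAA-3'

The complement of TTCCCTACTTAATCGGGCCGGCCGCCACGTCCTCCGTACGGAAACAGAGGGCACCGTCATCACCTC is AAGGGATGAATTAGCCCGGCCGGCGGTGCAGGAGGCATGCCTTTGTCTCCCGTGGCAGTAGTGGAG (A↔T, G↔C). DNA strands are antiparallel, so the complementary strand runs 3'→5'; reversing gives the 5'→3' form.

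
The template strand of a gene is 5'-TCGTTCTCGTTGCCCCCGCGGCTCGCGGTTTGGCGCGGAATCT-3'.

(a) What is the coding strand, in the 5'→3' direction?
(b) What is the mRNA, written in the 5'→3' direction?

(a) 5'-AGATTCCGCGCCAAACCGCGAGCCGCGGGGGCAACGAGAACGA-3'
(b) 5'-AGAUUCCGCGCCAAACCGCGAGCCGCGGGGGCAACGAGAACGA-3'

(a) The coding strand is the reverse complement of the template: complement AGCAAGAGCAACGGGGGCGCCGAGCGCCAAACCGCGCCTTAGA, then reverse.
(b) mRNA has the coding-strand sequence with T→U.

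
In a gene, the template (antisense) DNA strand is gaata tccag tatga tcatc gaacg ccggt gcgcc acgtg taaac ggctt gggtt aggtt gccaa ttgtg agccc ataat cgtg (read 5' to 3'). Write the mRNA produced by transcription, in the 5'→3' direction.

5'-CACGAUUAUGGGCUCACAAUUGGCAACCUAACCCAAGCCGUUUACACGUGGCGCACCGGCGUUCGAUGAUCAUACUGGAUAUUC-3'

The mRNA has the sequence of the coding strand (reverse complement of the template) with T→U. Reverse complement of GAATATCCAGTATGATCATCGAACGCCGGTGCGCCACGTGTAAACGGCTTGGGTTAGGTTGCCAATTGTGAGCCCATAATCGTG is CACGATTATGGGCTCACAATTGGCAACCTAACCCAAGCCGTTTACACGTGGCGCACCGGCGTTCGATGATCATACTGGATATTC; then T→U.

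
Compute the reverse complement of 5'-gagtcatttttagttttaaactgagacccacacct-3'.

5'-AGGTGTGGGTCTCAGTTTAAAACTAAAAATGACTC-3'

Reading the sequence 3'→5' and pairing each base (A↔T, G↔C) gives the reverse complement directly.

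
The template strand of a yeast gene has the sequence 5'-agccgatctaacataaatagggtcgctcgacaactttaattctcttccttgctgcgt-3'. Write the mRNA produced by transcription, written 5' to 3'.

5'-ACGCAGCAAGGAAGAGAAUUAAAGUUGUCGAGCGACCCUAUUUAUGUUAGAUCGGCU-3'

The mRNA has the sequence of the coding strand (reverse complement of the template) with T→U. Reverse complement of AGCCGATCTAACATAAATAGGGTCGCTCGACAACTTTAATTCTCTTCCTTGCTGCGT is ACGCAGCAAGGAAGAGAATTAAAGTTGTCGAGCGACCCTATTTATGTTAGATCGGCT; then T→U.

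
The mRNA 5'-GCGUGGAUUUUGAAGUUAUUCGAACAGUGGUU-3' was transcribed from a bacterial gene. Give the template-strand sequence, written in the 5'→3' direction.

Replace U with T to get the coding DNA strand: GCGTGGATTTTGAAGTTATTCGAACAGTGGTT. The template strand is its reverse complement (complement CGCACCTAAAACTTCAATAAGCTTGTCACCAA, then reverse).

5'-AACCACTGTTCGAATAACTTCAAAATCCACGC-3'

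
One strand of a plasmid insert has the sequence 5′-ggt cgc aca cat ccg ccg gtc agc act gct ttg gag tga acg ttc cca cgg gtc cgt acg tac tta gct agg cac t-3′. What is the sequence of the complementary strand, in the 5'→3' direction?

Pairing A↔T and G↔C gives CCAGCGTGTGTAGGCGGCCAGTCGTGACGAAACCTCACTTGCAAGGGTGCCCAGGCATGCATGAATCGATCCGTGA, running 3'→5'. Reverse for the 5'→3' convention.

5′-AGTGCCTAGCTAAGTACGTACGGACCCGTGGGAACGTTCACTCCAAAGCAGTGCTGACCGGCGGATGTGTGCGACC-3′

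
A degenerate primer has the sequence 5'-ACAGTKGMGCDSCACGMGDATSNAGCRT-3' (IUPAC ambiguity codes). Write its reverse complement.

Standard pairs A↔T, G↔C; ambiguity codes pair R↔Y, M↔K, S↔S, D↔H, N↔N. Complement (TGTCAMCKCGHSGTGCKCHTASNTCGYA), then reverse for 5'→3'.

5'-AYGCTNSATHCKCGTGSHGCKCMACTGT-3'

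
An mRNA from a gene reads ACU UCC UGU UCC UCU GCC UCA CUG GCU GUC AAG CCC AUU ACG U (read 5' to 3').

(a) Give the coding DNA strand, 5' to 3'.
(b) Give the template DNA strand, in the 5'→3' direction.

(a) The coding strand matches the mRNA with U→T.
(b) The template strand is the reverse complement of the coding strand.

(a) 5'-ACTTCCTGTTCCTCTGCCTCACTGGCTGTCAAGCCCATTACGT-3'
(b) 5'-ACGTAATGGGCTTGACAGCCAGTGAGGCAGAGGAACAGGAAGT-3'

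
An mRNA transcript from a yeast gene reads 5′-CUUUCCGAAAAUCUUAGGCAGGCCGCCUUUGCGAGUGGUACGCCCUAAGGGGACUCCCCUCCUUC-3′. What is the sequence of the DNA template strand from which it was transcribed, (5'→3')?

5′-GAAGGAGGGGAGTCCCCTTAGGGCGTACCACTCGCAAAGGCGGCCTGCCTAAGATTTTCGGAAAG-3′

Replace U with T to get the coding DNA strand: CTTTCCGAAAATCTTAGGCAGGCCGCCTTTGCGAGTGGTACGCCCTAAGGGGACTCCCCTCCTTC. The template strand is its reverse complement (complement GAAAGGCTTTTAGAATCCGTCCGGCGGAAACGCTCACCATGCGGGATTCCCCTGAGGGGAGGAAG, then reverse).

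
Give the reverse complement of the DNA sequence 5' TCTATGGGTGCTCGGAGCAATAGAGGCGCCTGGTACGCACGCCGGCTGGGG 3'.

5'-CCCCAGCCGGCGTGCGTACCAGGCGCCTCTATTGCTCCGAGCACCCATAGA-3'

Reading the sequence 3'→5' and pairing each base (A↔T, G↔C) gives the reverse complement directly.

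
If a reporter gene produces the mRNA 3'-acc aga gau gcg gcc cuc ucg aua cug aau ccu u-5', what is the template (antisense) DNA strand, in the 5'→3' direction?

5'-TGGTCTCTACGCCGGGAGAGCTATGACTTAGGAA-3'

Written 5'→3' the mRNA is UUCCUAAGUCAUAGCUCUCCCGGCGUAGAGACCA, so the coding DNA strand is TTCCTAAGTCATAGCTCTCCCGGCGTAGAGACCA. The template is its reverse complement.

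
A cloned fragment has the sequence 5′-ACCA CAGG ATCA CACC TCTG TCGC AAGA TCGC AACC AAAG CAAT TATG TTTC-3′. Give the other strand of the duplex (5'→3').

Pairing A↔T and G↔C gives TGGTGTCCTAGTGTGGAGACAGCGTTCTAGCGTTGGTTTCGTTAATACAAAG, running 3'→5'. Reverse for the 5'→3' convention.

5'-GAAACATAATTGCTTTGGTTGCGATCTTGCGACAGAGGTGTGATCCTGTGGT-3'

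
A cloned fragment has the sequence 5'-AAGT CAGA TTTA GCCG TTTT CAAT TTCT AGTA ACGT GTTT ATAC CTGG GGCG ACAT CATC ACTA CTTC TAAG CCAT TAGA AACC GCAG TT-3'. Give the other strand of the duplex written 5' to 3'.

The complement of AAGTCAGATTTAGCCGTTTTCAATTTCTAGTAACGTGTTTATACCTGGGGCGACATCATCACTACTTCTAAGCCATTAGAAACCGCAGTT is TTCAGTCTAAATCGGCAAAAGTTAAAGATCATTGCACAAATATGGACCCCGCTGTAGTAGTGATGAAGATTCGGTAATCTTTGGCGTCAA (A↔T, G↔C). DNA strands are antiparallel, so the complementary strand runs 3'→5'; reversing gives the 5'→3' form.

5′-AACTGCGGTTTCTAATGGCTTAGAAGTAGTGATGATGTCGCCCCAGGTATAAACACGTTACTAGAAATTGAAAACGGCTAAATCTGACTT-3′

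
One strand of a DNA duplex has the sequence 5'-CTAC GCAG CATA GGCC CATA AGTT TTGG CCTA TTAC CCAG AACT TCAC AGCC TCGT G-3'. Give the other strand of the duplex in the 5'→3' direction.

Pairing A↔T and G↔C gives GATGCGTCGTATCCGGGTATTCAAAACCGGATAATGGGTCTTGAAGTGTCGGAGCAC, running 3'→5'. Reverse for the 5'→3' convention.

5'-CACGAGGCTGTGAAGTTCTGGGTAATAGGCCAAAACTTATGGGCCTATGCTGCGTAG-3'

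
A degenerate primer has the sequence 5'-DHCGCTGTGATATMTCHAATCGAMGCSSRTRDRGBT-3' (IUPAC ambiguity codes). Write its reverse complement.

Standard pairs A↔T, G↔C; ambiguity codes pair R↔Y, M↔K, S↔S, B↔V, D↔H. Complement (HDGCGACACTATAKAGDTTAGCTKCGSSYAYHYCVA), then reverse for 5'→3'.

5'-AVCYHYAYSSGCKTCGATTDGAKATATCACAGCGDH-3'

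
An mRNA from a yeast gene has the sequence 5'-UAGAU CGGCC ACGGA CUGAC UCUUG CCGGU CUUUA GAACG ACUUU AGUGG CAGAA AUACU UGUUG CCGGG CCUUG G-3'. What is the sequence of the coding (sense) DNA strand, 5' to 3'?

The coding DNA strand has the same 5'→3' sequence as the mRNA with U replaced by T.

5'-TAGATCGGCCACGGACTGACTCTTGCCGGTCTTTAGAACGACTTTAGTGGCAGAAATACTTGTTGCCGGGCCTTGG-3'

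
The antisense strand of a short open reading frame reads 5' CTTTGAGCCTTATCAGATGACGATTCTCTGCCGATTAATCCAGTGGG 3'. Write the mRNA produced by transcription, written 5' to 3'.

5'-CCCACUGGAUUAAUCGGCAGAGAAUCGUCAUCUGAUAAGGCUCAAAG-3'

The mRNA has the sequence of the coding strand (reverse complement of the template) with T→U. Reverse complement of CTTTGAGCCTTATCAGATGACGATTCTCTGCCGATTAATCCAGTGGG is CCCACTGGATTAATCGGCAGAGAATCGTCATCTGATAAGGCTCAAAG; then T→U.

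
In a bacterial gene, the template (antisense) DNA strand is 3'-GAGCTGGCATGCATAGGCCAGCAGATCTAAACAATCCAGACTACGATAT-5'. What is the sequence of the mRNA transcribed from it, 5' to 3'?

Reading the template 3'→5' as shown, RNA polymerase pairs each base (A→U, T→A, G↔C) to build mRNA 5'→3' directly.

5'-CUCGACCGUACGUAUCCGGUCGUCUAGAUUUGUUAGGUCUGAUGCUAUA-3'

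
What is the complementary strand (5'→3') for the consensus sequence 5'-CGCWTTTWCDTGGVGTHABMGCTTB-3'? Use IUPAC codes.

5′-VAAGCKVTDACBCCAHGWAAAWGCG-3′

Standard pairs A↔T, G↔C; ambiguity codes pair M↔K, W↔W, B↔V, D↔H. Complement (GCGWAAAWGHACCBCADTVKCGAAV), then reverse for 5'→3'.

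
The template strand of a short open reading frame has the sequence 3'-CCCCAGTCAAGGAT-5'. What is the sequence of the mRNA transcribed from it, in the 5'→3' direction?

Reading the template 3'→5' as shown, RNA polymerase pairs each base (A→U, T→A, G↔C) to build mRNA 5'→3' directly.

5′-GGGGUCAGUUCCUA-3′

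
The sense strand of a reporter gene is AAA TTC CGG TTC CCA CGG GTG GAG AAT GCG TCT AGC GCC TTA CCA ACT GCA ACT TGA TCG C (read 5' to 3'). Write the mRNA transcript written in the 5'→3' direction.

5'-AAAUUCCGGUUCCCACGGGUGGAGAAUGCGUCUAGCGCCUUACCAACUGCAACUUGAUCGC-3'

The mRNA is synthesized from the template strand, so it matches the coding strand with T replaced by U.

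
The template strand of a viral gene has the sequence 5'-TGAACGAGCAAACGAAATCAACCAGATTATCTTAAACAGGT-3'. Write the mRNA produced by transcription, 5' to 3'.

5′-ACCUGUUUAAGAUAAUCUGGUUGAUUUCGUUUGCUCGUUCA-3′

The mRNA has the sequence of the coding strand (reverse complement of the template) with T→U. Reverse complement of TGAACGAGCAAACGAAATCAACCAGATTATCTTAAACAGGT is ACCTGTTTAAGATAATCTGGTTGATTTCGTTTGCTCGTTCA; then T→U.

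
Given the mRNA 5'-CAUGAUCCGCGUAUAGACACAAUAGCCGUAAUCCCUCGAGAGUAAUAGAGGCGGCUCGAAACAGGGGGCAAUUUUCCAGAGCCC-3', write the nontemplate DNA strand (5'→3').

5'-CATGATCCGCGTATAGACACAATAGCCGTAATCCCTCGAGAGTAATAGAGGCGGCTCGAAACAGGGGGCAATTTTCCAGAGCCC-3'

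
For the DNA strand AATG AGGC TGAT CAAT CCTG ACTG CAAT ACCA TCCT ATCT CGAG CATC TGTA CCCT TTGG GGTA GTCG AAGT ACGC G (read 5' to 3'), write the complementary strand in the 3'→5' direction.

Base-pairing A↔T, G↔C gives the complement. The complementary strand is antiparallel, so paired with a 5'→3' strand it runs 3'→5'.

3′-TTACTCCGACTAGTTAGGACTGACGTTATGGTAGGATAGAGCTCGTAGACATGGGAAACCCCATCAGCTTCATGCGC-5′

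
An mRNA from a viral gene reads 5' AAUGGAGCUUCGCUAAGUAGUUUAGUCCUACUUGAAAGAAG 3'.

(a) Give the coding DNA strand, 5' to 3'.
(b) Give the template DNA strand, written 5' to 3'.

(a) 5′-AATGGAGCTTCGCTAAGTAGTTTAGTCCTACTTGAAAGAAG-3′
(b) 5'-CTTCTTTCAAGTAGGACTAAACTACTTAGCGAAGCTCCATT-3'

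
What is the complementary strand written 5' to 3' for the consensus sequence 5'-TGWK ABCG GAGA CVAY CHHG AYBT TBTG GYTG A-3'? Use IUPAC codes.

5'-TCARCCAVAAVRTCDDGRTBGTCTCCGVTMWCA-3'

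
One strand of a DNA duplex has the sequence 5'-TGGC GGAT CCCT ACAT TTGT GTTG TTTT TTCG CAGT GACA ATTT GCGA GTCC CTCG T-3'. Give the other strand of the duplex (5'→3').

The complement of TGGCGGATCCCTACATTTGTGTTGTTTTTTCGCAGTGACAATTTGCGAGTCCCTCGT is ACCGCCTAGGGATGTAAACACAACAAAAAAGCGTCACTGTTAAACGCTCAGGGAGCA (A↔T, G↔C). DNA strands are antiparallel, so the complementary strand runs 3'→5'; reversing gives the 5'→3' form.

5'-ACGAGGGACTCGCAAATTGTCACTGCGAAAAAACAACACAAATGTAGGGATCCGCCA-3'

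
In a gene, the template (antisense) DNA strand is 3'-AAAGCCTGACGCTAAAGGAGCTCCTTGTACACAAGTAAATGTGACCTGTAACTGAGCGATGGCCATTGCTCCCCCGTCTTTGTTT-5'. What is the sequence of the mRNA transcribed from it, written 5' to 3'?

5'-UUUCGGACUGCGAUUUCCUCGAGGAACAUGUGUUCAUUUACACUGGACAUUGACUCGCUACCGGUAACGAGGGGGCAGAAACAAA-3'

Reading the template 3'→5' as shown, RNA polymerase pairs each base (A→U, T→A, G↔C) to build mRNA 5'→3' directly.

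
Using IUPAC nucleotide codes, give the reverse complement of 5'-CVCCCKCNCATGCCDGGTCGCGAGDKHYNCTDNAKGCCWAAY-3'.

5′-RTTWGGCMTNHAGNRDMHCTCGCGACCHGGCATGNGMGGGBG-3′

Standard pairs A↔T, G↔C; ambiguity codes pair Y↔R, K↔M, W↔W, D↔H, V↔B, N↔N. Complement (GBGGGMGNGTACGGHCCAGCGCTCHMDRNGAHNTMCGGWTTR), then reverse for 5'→3'.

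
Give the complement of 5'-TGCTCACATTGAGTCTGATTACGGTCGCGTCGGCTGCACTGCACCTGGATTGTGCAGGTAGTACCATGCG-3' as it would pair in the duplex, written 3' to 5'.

Base-pairing A↔T, G↔C gives the complement. The complementary strand is antiparallel, so paired with a 5'→3' strand it runs 3'→5'.

3′-ACGAGTGTAACTCAGACTAATGCCAGCGCAGCCGACGTGACGTGGACCTAACACGTCCATCATGGTACGC-5′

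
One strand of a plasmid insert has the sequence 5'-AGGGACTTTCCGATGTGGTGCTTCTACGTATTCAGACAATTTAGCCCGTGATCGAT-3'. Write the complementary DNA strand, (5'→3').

Pairing A↔T and G↔C gives TCCCTGAAAGGCTACACCACGAAGATGCATAAGTCTGTTAAATCGGGCACTAGCTA, running 3'→5'. Reverse for the 5'→3' convention.

5′-ATCGATCACGGGCTAAATTGTCTGAATACGTAGAAGCACCACATCGGAAAGTCCCT-3′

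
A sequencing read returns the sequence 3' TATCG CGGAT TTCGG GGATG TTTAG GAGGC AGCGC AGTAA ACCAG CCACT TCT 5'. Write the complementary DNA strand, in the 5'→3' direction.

The strand is given 3'→5', so its complement runs 5'→3' in the same left-to-right order: pair each base A↔T, G↔C.

5'-ATAGCGCCTAAAGCCCCTACAAATCCTCCGTCGCGTCATTTGGTCGGTGAAGA-3'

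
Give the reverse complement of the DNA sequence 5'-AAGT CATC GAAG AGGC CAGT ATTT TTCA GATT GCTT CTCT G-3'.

5'-CAGAGAAGCAATCTGAAAAATACTGGCCTCTTCGATGACTT-3'

Complement each base (A↔T, G↔C): TTCAGTAGCTTCTCCGGTCATAAAAAGTCTAACGAAGAGAC. Then reverse.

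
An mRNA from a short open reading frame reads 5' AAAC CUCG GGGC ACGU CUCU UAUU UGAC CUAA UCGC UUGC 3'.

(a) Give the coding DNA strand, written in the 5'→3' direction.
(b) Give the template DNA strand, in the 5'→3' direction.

(a) 5'-AAACCTCGGGGCACGTCTCTTATTTGACCTAATCGCTTGC-3'
(b) 5'-GCAAGCGATTAGGTCAAATAAGAGACGTGCCCCGAGGTTT-3'

(a) The coding strand matches the mRNA with U→T.
(b) The template strand is the reverse complement of the coding strand.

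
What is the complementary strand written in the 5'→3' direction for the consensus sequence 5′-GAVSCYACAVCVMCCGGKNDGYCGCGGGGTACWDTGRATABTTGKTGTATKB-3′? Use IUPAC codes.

Standard pairs A↔T, G↔C; ambiguity codes pair R↔Y, M↔K, W↔W, S↔S, B↔V, D↔H, N↔N. Complement (CTBSGRTGTBGBKGGCCMNHCRGCGCCCCATGWHACYTATVAACMACATAMV), then reverse for 5'→3'.

5'-VMATACAMCAAVTATYCAHWGTACCCCGCGRCHNMCCGGKBGBTGTRGSBTC-3'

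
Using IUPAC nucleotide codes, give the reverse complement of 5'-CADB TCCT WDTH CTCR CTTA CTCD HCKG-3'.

5'-CMGDHGAGTAAGYGAGDAHWAGGAVHTG-3'

Standard pairs A↔T, G↔C; ambiguity codes pair R↔Y, K↔M, W↔W, B↔V, D↔H. Complement (GTHVAGGAWHADGAGYGAATGAGHDGMC), then reverse for 5'→3'.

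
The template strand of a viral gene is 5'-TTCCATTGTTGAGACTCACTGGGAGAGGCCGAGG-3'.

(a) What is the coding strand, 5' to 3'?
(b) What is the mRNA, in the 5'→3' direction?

(a) 5'-CCTCGGCCTCTCCCAGTGAGTCTCAACAATGGAA-3'
(b) 5'-CCUCGGCCUCUCCCAGUGAGUCUCAACAAUGGAA-3'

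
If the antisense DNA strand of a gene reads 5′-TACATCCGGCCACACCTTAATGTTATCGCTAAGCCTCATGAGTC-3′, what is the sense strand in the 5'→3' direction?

5′-GACTCATGAGGCTTAGCGATAACATTAAGGTGTGGCCGGATGTA-3′

The coding strand is complementary and antiparallel to the template: take the complement (A↔T, G↔C) and reverse.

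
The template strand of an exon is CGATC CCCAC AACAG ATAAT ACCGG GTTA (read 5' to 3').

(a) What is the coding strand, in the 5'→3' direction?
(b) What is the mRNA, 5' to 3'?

(a) The coding strand is the reverse complement of the template: complement GCTAGGGGTGTTGTCTATTATGGCCCAAT, then reverse.
(b) mRNA has the coding-strand sequence with T→U.

(a) 5'-TAACCCGGTATTATCTGTTGTGGGGATCG-3'
(b) 5'-UAACCCGGUAUUAUCUGUUGUGGGGAUCG-3'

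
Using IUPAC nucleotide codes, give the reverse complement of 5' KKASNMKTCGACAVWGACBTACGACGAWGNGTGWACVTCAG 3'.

Standard pairs A↔T, G↔C; ambiguity codes pair M↔K, W↔W, S↔S, B↔V, N↔N. Complement (MMTSNKMAGCTGTBWCTGVATGCTGCTWCNCACWTGBAGTC), then reverse for 5'→3'.

5'-CTGABGTWCACNCWTCGTCGTAVGTCWBTGTCGAMKNSTMM-3'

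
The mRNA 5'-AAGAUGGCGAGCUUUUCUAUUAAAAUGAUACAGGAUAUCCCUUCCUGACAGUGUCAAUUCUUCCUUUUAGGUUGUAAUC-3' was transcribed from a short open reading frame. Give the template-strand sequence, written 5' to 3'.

5′-GATTACAACCTAAAAGGAAGAATTGACACTGTCAGGAAGGGATATCCTGTATCATTTTAATAGAAAAGCTCGCCATCTT-3′

Replace U with T to get the coding DNA strand: AAGATGGCGAGCTTTTCTATTAAAATGATACAGGATATCCCTTCCTGACAGTGTCAATTCTTCCTTTTAGGTTGTAATC. The template strand is its reverse complement (complement TTCTACCGCTCGAAAAGATAATTTTACTATGTCCTATAGGGAAGGACTGTCACAGTTAAGAAGGAAAATCCAACATTAG, then reverse).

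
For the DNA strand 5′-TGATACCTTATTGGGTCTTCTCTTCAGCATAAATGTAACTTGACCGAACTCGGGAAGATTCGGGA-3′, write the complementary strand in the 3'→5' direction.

3'-ACTATGGAATAACCCAGAAGAGAAGTCGTATTTACATTGAACTGGCTTGAGCCCTTCTAAGCCCT-5'

Base-pairing A↔T, G↔C gives the complement. The complementary strand is antiparallel, so paired with a 5'→3' strand it runs 3'→5'.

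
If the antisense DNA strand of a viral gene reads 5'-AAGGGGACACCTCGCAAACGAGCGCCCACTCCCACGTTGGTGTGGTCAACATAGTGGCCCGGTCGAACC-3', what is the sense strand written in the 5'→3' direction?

5'-GGTTCGACCGGGCCACTATGTTGACCACACCAACGTGGGAGTGGGCGCTCGTTTGCGAGGTGTCCCCTT-3'

The coding strand is complementary and antiparallel to the template: take the complement (A↔T, G↔C) and reverse.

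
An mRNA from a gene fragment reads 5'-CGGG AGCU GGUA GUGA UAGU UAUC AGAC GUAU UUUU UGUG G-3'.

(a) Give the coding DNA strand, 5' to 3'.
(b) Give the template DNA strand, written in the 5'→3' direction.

(a) The coding strand matches the mRNA with U→T.
(b) The template strand is the reverse complement of the coding strand.

(a) 5'-CGGGAGCTGGTAGTGATAGTTATCAGACGTATTTTTTGTGG-3'
(b) 5'-CCACAAAAAATACGTCTGATAACTATCACTACCAGCTCCCG-3'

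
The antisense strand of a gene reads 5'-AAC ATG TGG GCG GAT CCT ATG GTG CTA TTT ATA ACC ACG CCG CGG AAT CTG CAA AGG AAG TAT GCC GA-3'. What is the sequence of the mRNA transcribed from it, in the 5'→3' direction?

5'-UCGGCAUACUUCCUUUGCAGAUUCCGCGGCGUGGUUAUAAAUAGCACCAUAGGAUCCGCCCACAUGUU-3'

RNA polymerase reads the template 3'→5' and synthesizes mRNA 5'→3' by base-pairing (A→U, T→A, G↔C). The complement of the template is TTGTACACCCGCCTAGGATACCACGATAAATATTGGTGCGGCGCCTTAGACGTTTCCTTCATACGGCT; antiparallel, so 5'→3' the coding strand is TCGGCATACTTCCTTTGCAGATTCCGCGGCGTGGTTATAAATAGCACCATAGGATCCGCCCACATGTT. Replace T with U for the mRNA.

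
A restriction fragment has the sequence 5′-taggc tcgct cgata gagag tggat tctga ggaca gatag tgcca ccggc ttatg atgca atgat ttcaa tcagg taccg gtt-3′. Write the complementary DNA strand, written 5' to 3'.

Pairing A↔T and G↔C gives ATCCGAGCGAGCTATCTCTCACCTAAGACTCCTGTCTATCACGGTGGCCGAATACTACGTTACTAAAGTTAGTCCATGGCCAA, running 3'→5'. Reverse for the 5'→3' convention.

5'-AACCGGTACCTGATTGAAATCATTGCATCATAAGCCGGTGGCACTATCTGTCCTCAGAATCCACTCTCTATCGAGCGAGCCTA-3'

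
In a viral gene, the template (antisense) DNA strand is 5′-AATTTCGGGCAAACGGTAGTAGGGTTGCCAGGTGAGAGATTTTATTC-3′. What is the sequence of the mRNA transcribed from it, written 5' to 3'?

RNA polymerase reads the template 3'→5' and synthesizes mRNA 5'→3' by base-pairing (A→U, T→A, G↔C). The complement of the template is TTAAAGCCCGTTTGCCATCATCCCAACGGTCCACTCTCTAAAATAAG; antiparallel, so 5'→3' the coding strand is GAATAAAATCTCTCACCTGGCAACCCTACTACCGTTTGCCCGAAATT. Replace T with U for the mRNA.

5'-GAAUAAAAUCUCUCACCUGGCAACCCUACUACCGUUUGCCCGAAAUU-3'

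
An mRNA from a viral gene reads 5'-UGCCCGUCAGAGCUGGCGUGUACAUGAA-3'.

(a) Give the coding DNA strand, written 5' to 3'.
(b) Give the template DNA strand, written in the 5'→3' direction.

(a) 5′-TGCCCGTCAGAGCTGGCGTGTACATGAA-3′
(b) 5′-TTCATGTACACGCCAGCTCTGACGGGCA-3′

(a) The coding strand matches the mRNA with U→T.
(b) The template strand is the reverse complement of the coding strand.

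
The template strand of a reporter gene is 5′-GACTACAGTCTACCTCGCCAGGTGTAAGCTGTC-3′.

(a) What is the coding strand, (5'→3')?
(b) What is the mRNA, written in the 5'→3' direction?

(a) The coding strand is the reverse complement of the template: complement CTGATGTCAGATGGAGCGGTCCACATTCGACAG, then reverse.
(b) mRNA has the coding-strand sequence with T→U.

(a) 5'-GACAGCTTACACCTGGCGAGGTAGACTGTAGTC-3'
(b) 5′-GACAGCUUACACCUGGCGAGGUAGACUGUAGUC-3′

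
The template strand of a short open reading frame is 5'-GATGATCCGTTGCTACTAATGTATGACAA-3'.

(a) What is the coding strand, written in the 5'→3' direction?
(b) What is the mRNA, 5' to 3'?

(a) 5′-TTGTCATACATTAGTAGCAACGGATCATC-3′
(b) 5'-UUGUCAUACAUUAGUAGCAACGGAUCAUC-3'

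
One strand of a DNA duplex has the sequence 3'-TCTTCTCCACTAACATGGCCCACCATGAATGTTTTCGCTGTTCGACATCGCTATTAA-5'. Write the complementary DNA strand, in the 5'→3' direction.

5'-AGAAGAGGTGATTGTACCGGGTGGTACTTACAAAAGCGACAAGCTGTAGCGATAATT-3'

The strand is given 3'→5', so its complement runs 5'→3' in the same left-to-right order: pair each base A↔T, G↔C.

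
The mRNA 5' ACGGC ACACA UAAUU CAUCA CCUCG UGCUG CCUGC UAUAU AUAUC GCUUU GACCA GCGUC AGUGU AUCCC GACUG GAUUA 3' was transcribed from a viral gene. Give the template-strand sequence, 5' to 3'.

Replace U with T to get the coding DNA strand: ACGGCACACATAATTCATCACCTCGTGCTGCCTGCTATATATATCGCTTTGACCAGCGTCAGTGTATCCCGACTGGATTA. The template strand is its reverse complement (complement TGCCGTGTGTATTAAGTAGTGGAGCACGACGGACGATATATATAGCGAAACTGGTCGCAGTCACATAGGGCTGACCTAAT, then reverse).

5'-TAATCCAGTCGGGATACACTGACGCTGGTCAAAGCGATATATATAGCAGGCAGCACGAGGTGATGAATTATGTGTGCCGT-3'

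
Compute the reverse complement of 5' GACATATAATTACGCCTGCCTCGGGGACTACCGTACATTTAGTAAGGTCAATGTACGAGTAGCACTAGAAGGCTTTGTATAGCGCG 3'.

5'-CGCGCTATACAAAGCCTTCTAGTGCTACTCGTACATTGACCTTACTAAATGTACGGTAGTCCCCGAGGCAGGCGTAATTATATGTC-3'

Complement each base (A↔T, G↔C): CTGTATATTAATGCGGACGGAGCCCCTGATGGCATGTAAATCATTCCAGTTACATGCTCATCGTGATCTTCCGAAACATATCGCGC. Then reverse.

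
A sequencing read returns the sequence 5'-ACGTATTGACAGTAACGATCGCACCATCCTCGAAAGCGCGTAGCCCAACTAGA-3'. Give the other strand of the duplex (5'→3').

5'-TCTAGTTGGGCTACGCGCTTTCGAGGATGGTGCGATCGTTACTGTCAATACGT-3'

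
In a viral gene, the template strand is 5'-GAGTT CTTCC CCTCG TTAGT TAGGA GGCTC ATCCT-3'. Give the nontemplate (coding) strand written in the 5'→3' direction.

5'-AGGATGAGCCTCCTAACTAACGAGGGGAAGAACTC-3'

The coding strand is complementary and antiparallel to the template: take the complement (A↔T, G↔C) and reverse.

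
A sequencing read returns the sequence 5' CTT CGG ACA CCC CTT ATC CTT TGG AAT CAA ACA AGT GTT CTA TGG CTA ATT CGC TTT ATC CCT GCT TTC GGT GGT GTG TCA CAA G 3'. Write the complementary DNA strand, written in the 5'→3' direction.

5'-CTTGTGACACACCACCGAAAGCAGGGATAAAGCGAATTAGCCATAGAACACTTGTTTGATTCCAAAGGATAAGGGGTGTCCGAAG-3'

Pairing A↔T and G↔C gives GAAGCCTGTGGGGAATAGGAAACCTTAGTTTGTTCACAAGATACCGATTAAGCGAAATAGGGACGAAAGCCACCACACAGTGTTC, running 3'→5'. Reverse for the 5'→3' convention.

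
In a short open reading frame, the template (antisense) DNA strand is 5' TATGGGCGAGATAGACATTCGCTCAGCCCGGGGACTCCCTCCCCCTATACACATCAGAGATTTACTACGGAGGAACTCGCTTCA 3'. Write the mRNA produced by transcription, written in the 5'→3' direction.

RNA polymerase reads the template 3'→5' and synthesizes mRNA 5'→3' by base-pairing (A→U, T→A, G↔C). The complement of the template is ATACCCGCTCTATCTGTAAGCGAGTCGGGCCCCTGAGGGAGGGGGATATGTGTAGTCTCTAAATGATGCCTCCTTGAGCGAAGT; antiparallel, so 5'→3' the coding strand is TGAAGCGAGTTCCTCCGTAGTAAATCTCTGATGTGTATAGGGGGAGGGAGTCCCCGGGCTGAGCGAATGTCTATCTCGCCCATA. Replace T with U for the mRNA.

5'-UGAAGCGAGUUCCUCCGUAGUAAAUCUCUGAUGUGUAUAGGGGGAGGGAGUCCCCGGGCUGAGCGAAUGUCUAUCUCGCCCAUA-3'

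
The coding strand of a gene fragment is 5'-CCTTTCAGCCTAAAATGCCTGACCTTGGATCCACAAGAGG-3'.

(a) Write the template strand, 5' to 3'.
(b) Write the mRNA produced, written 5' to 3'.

(a) 5'-CCTCTTGTGGATCCAAGGTCAGGCATTTTAGGCTGAAAGG-3'
(b) 5'-CCUUUCAGCCUAAAAUGCCUGACCUUGGAUCCACAAGAGG-3'

(a) The template strand is the reverse complement of the coding strand: complement GGAAAGTCGGATTTTACGGACTGGAACCTAGGTGTTCTCC, then reverse.
(b) mRNA matches the coding strand with T→U.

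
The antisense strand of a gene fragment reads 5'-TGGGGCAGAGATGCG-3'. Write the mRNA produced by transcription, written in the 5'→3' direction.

RNA polymerase reads the template 3'→5' and synthesizes mRNA 5'→3' by base-pairing (A→U, T→A, G↔C). The complement of the template is ACCCCGTCTCTACGC; antiparallel, so 5'→3' the coding strand is CGCATCTCTGCCCCA. Replace T with U for the mRNA.

5'-CGCAUCUCUGCCCCA-3'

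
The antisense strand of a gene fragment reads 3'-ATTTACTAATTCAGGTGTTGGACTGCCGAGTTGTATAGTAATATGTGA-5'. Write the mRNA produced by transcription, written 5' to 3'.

5'-UAAAUGAUUAAGUCCACAACCUGACGGCUCAACAUAUCAUUAUACACU-3'

Reading the template 3'→5' as shown, RNA polymerase pairs each base (A→U, T→A, G↔C) to build mRNA 5'→3' directly.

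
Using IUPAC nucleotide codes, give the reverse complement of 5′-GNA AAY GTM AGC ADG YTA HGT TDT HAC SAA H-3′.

5'-DTTSGTDAHAACDTARCHTGCTKACRTTTNC-3'

Standard pairs A↔T, G↔C; ambiguity codes pair Y↔R, M↔K, S↔S, D↔H, N↔N. Complement (CNTTTRCAKTCGTHCRATDCAAHADTGSTTD), then reverse for 5'→3'.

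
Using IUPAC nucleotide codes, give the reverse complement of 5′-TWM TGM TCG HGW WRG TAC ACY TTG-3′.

Standard pairs A↔T, G↔C; ambiguity codes pair R↔Y, M↔K, W↔W, H↔D. Complement (AWKACKAGCDCWWYCATGTGRAAC), then reverse for 5'→3'.

5'-CAARGTGTACYWWCDCGAKCAKWA-3'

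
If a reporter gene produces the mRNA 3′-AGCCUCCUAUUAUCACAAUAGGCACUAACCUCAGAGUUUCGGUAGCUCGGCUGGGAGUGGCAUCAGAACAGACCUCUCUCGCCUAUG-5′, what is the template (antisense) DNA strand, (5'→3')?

Written 5'→3' the mRNA is GUAUCCGCUCUCUCCAGACAAGACUACGGUGAGGGUCGGCUCGAUGGCUUUGAGACUCCAAUCACGGAUAACACUAUUAUCCUCCGA, so the coding DNA strand is GTATCCGCTCTCTCCAGACAAGACTACGGTGAGGGTCGGCTCGATGGCTTTGAGACTCCAATCACGGATAACACTATTATCCTCCGA. The template is its reverse complement.

5'-TCGGAGGATAATAGTGTTATCCGTGATTGGAGTCTCAAAGCCATCGAGCCGACCCTCACCGTAGTCTTGTCTGGAGAGAGCGGATAC-3'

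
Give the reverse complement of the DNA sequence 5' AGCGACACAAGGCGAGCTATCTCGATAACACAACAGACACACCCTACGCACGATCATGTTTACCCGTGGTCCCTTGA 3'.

Complement each base (A↔T, G↔C): TCGCTGTGTTCCGCTCGATAGAGCTATTGTGTTGTCTGTGTGGGATGCGTGCTAGTACAAATGGGCACCAGGGAACT. Then reverse.

5'-TCAAGGGACCACGGGTAAACATGATCGTGCGTAGGGTGTGTCTGTTGTGTTATCGAGATAGCTCGCCTTGTGTCGCT-3'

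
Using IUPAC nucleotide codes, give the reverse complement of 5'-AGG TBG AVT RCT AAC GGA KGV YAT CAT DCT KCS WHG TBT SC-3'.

Standard pairs A↔T, G↔C; ambiguity codes pair R↔Y, K↔M, W↔W, S↔S, B↔V, D↔H. Complement (TCCAVCTBAYGATTGCCTMCBRTAGTAHGAMGSWDCAVASG), then reverse for 5'→3'.

5'-GSAVACDWSGMAGHATGATRBCMTCCGTTAGYABTCVACCT-3'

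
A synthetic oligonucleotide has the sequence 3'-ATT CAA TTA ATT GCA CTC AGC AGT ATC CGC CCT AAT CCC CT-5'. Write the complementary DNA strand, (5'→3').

The strand is given 3'→5', so its complement runs 5'→3' in the same left-to-right order: pair each base A↔T, G↔C.

5′-TAAGTTAATTAACGTGAGTCGTCATAGGCGGGATTAGGGGA-3′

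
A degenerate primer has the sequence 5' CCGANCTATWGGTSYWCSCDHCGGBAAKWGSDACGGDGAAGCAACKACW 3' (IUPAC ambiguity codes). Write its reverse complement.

5'-WGTMGTTGCTTCHCCGTHSCWMTTVCCGDHGSGWRSACCWATAGNTCGG-3'

Standard pairs A↔T, G↔C; ambiguity codes pair Y↔R, K↔M, W↔W, S↔S, B↔V, D↔H, N↔N. Complement (GGCTNGATAWCCASRWGSGHDGCCVTTMWCSHTGCCHCTTCGTTGMTGW), then reverse for 5'→3'.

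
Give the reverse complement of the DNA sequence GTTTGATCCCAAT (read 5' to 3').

Reading the sequence 3'→5' and pairing each base (A↔T, G↔C) gives the reverse complement directly.

5'-ATTGGGATCAAAC-3'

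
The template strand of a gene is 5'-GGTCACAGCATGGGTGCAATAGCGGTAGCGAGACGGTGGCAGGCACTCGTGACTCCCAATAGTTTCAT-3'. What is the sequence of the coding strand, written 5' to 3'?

The coding strand is complementary and antiparallel to the template: take the complement (A↔T, G↔C) and reverse.

5'-ATGAAACTATTGGGAGTCACGAGTGCCTGCCACCGTCTCGCTACCGCTATTGCACCCATGCTGTGACC-3'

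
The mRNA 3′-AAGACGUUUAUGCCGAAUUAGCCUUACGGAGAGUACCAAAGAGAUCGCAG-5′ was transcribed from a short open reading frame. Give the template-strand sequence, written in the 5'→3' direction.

Written 5'→3' the mRNA is GACGCUAGAGAAACCAUGAGAGGCAUUCCGAUUAAGCCGUAUUUGCAGAA, so the coding DNA strand is GACGCTAGAGAAACCATGAGAGGCATTCCGATTAAGCCGTATTTGCAGAA. The template is its reverse complement.

5'-TTCTGCAAATACGGCTTAATCGGAATGCCTCTCATGGTTTCTCTAGCGTC-3'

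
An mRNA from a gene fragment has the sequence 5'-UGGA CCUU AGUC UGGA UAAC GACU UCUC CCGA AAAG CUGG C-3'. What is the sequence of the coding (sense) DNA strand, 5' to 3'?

The coding DNA strand has the same 5'→3' sequence as the mRNA with U replaced by T.

5'-TGGACCTTAGTCTGGATAACGACTTCTCCCGAAAAGCTGGC-3'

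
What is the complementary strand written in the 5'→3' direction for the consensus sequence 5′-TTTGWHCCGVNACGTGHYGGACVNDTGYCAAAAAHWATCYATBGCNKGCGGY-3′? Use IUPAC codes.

Standard pairs A↔T, G↔C; ambiguity codes pair Y↔R, K↔M, W↔W, B↔V, D↔H, N↔N. Complement (AAACWDGGCBNTGCACDRCCTGBNHACRGTTTTTDWTAGRTAVCGNMCGCCR), then reverse for 5'→3'.

5'-RCCGCMNGCVATRGATWDTTTTTGRCAHNBGTCCRDCACGTNBCGGDWCAAA-3'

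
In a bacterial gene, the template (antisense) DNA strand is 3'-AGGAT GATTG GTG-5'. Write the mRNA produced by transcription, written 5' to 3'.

Reading the template 3'→5' as shown, RNA polymerase pairs each base (A→U, T→A, G↔C) to build mRNA 5'→3' directly.

5'-UCCUACUAACCAC-3'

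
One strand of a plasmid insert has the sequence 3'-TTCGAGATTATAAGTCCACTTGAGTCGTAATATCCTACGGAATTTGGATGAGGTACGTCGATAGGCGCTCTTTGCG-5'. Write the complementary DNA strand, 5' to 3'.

The strand is given 3'→5', so its complement runs 5'→3' in the same left-to-right order: pair each base A↔T, G↔C.

5'-AAGCTCTAATATTCAGGTGAACTCAGCATTATAGGATGCCTTAAACCTACTCCATGCAGCTATCCGCGAGAAACGC-3'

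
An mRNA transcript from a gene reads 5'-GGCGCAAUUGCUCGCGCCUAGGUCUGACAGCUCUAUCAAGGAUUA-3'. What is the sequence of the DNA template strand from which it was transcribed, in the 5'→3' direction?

5′-TAATCCTTGATAGAGCTGTCAGACCTAGGCGCGAGCAATTGCGCC-3′

Replace U with T to get the coding DNA strand: GGCGCAATTGCTCGCGCCTAGGTCTGACAGCTCTATCAAGGATTA. The template strand is its reverse complement (complement CCGCGTTAACGAGCGCGGATCCAGACTGTCGAGATAGTTCCTAAT, then reverse).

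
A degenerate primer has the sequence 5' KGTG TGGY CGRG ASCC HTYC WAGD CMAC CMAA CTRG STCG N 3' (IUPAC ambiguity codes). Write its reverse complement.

5'-NCGASCYAGTTKGGTKGHCTWGRADGGSTCYCGRCCACACM-3'

Standard pairs A↔T, G↔C; ambiguity codes pair R↔Y, M↔K, W↔W, S↔S, D↔H, N↔N. Complement (MCACACCRGCYCTSGGDARGWTCHGKTGGKTTGAYCSAGCN), then reverse for 5'→3'.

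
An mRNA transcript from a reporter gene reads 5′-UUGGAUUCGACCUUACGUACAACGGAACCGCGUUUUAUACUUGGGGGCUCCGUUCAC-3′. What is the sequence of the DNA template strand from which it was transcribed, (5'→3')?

5'-GTGAACGGAGCCCCCAAGTATAAAACGCGGTTCCGTTGTACGTAAGGTCGAATCCAA-3'

Replace U with T to get the coding DNA strand: TTGGATTCGACCTTACGTACAACGGAACCGCGTTTTATACTTGGGGGCTCCGTTCAC. The template strand is its reverse complement (complement AACCTAAGCTGGAATGCATGTTGCCTTGGCGCAAAATATGAACCCCCGAGGCAAGTG, then reverse).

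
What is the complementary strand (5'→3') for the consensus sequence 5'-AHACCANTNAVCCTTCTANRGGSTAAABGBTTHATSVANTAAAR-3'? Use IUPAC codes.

Standard pairs A↔T, G↔C; ambiguity codes pair R↔Y, S↔S, B↔V, H↔D, N↔N. Complement (TDTGGTNANTBGGAAGATNYCCSATTTVCVAADTASBTNATTTY), then reverse for 5'→3'.

5'-YTTTANTBSATDAAVCVTTTASCCYNTAGAAGGBTNANTGGTDT-3'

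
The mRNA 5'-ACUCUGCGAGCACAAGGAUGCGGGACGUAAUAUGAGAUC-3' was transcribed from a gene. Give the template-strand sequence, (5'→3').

Replace U with T to get the coding DNA strand: ACTCTGCGAGCACAAGGATGCGGGACGTAATATGAGATC. The template strand is its reverse complement (complement TGAGACGCTCGTGTTCCTACGCCCTGCATTATACTCTAG, then reverse).

5'-GATCTCATATTACGTCCCGCATCCTTGTGCTCGCAGAGT-3'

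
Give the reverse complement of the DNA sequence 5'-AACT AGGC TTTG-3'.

5'-CAAAGCCTAGTT-3'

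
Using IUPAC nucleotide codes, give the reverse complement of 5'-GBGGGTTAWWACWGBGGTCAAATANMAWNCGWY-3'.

Standard pairs A↔T, G↔C; ambiguity codes pair Y↔R, M↔K, W↔W, B↔V, N↔N. Complement (CVCCCAATWWTGWCVCCAGTTTATNKTWNGCWR), then reverse for 5'→3'.

5'-RWCGNWTKNTATTTGACCVCWGTWWTAACCCVC-3'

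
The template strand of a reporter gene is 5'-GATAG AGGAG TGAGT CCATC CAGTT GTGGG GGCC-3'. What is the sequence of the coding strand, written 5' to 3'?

The coding strand is complementary and antiparallel to the template: take the complement (A↔T, G↔C) and reverse.

5'-GGCCCCCACAACTGGATGGACTCACTCCTCTATC-3'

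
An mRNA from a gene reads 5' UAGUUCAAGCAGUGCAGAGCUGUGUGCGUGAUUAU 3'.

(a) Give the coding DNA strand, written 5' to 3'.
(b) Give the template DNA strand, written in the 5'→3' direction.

(a) 5′-TAGTTCAAGCAGTGCAGAGCTGTGTGCGTGATTAT-3′
(b) 5'-ATAATCACGCACACAGCTCTGCACTGCTTGAACTA-3'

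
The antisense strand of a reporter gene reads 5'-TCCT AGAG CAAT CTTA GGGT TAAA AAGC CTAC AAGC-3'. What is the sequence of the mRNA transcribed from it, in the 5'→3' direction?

The mRNA has the sequence of the coding strand (reverse complement of the template) with T→U. Reverse complement of TCCTAGAGCAATCTTAGGGTTAAAAAGCCTACAAGC is GCTTGTAGGCTTTTTAACCCTAAGATTGCTCTAGGA; then T→U.

5'-GCUUGUAGGCUUUUUAACCCUAAGAUUGCUCUAGGA-3'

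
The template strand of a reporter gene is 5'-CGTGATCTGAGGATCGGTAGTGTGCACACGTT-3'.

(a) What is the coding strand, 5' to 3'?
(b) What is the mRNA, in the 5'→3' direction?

(a) 5'-AACGTGTGCACACTACCGATCCTCAGATCACG-3'
(b) 5'-AACGUGUGCACACUACCGAUCCUCAGAUCACG-3'

(a) The coding strand is the reverse complement of the template: complement GCACTAGACTCCTAGCCATCACACGTGTGCAA, then reverse.
(b) mRNA has the coding-strand sequence with T→U.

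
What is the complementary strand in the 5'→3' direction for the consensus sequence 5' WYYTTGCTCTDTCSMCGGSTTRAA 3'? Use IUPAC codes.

Standard pairs A↔T, G↔C; ambiguity codes pair R↔Y, M↔K, W↔W, S↔S, D↔H. Complement (WRRAACGAGAHAGSKGCCSAAYTT), then reverse for 5'→3'.

5′-TTYAASCCGKSGAHAGAGCAARRW-3′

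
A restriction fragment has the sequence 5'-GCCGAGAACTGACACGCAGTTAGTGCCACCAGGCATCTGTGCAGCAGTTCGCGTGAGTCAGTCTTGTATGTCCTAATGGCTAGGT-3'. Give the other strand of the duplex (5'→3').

The complement of GCCGAGAACTGACACGCAGTTAGTGCCACCAGGCATCTGTGCAGCAGTTCGCGTGAGTCAGTCTTGTATGTCCTAATGGCTAGGT is CGGCTCTTGACTGTGCGTCAATCACGGTGGTCCGTAGACACGTCGTCAAGCGCACTCAGTCAGAACATACAGGATTACCGATCCA (A↔T, G↔C). DNA strands are antiparallel, so the complementary strand runs 3'→5'; reversing gives the 5'→3' form.

5′-ACCTAGCCATTAGGACATACAAGACTGACTCACGCGAACTGCTGCACAGATGCCTGGTGGCACTAACTGCGTGTCAGTTCTCGGC-3′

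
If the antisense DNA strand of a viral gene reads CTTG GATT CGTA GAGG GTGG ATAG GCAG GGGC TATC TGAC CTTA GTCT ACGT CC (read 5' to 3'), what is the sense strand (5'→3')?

5′-GGACGTAGACTAAGGTCAGATAGCCCCTGCCTATCCACCCTCTACGAATCCAAG-3′

The coding strand is complementary and antiparallel to the template: take the complement (A↔T, G↔C) and reverse.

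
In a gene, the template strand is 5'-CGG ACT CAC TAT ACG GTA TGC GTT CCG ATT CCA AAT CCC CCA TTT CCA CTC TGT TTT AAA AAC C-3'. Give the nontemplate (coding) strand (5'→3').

5'-GGTTTTTAAAACAGAGTGGAAATGGGGGATTTGGAATCGGAACGCATACCGTATAGTGAGTCCG-3'

The coding strand is complementary and antiparallel to the template: take the complement (A↔T, G↔C) and reverse.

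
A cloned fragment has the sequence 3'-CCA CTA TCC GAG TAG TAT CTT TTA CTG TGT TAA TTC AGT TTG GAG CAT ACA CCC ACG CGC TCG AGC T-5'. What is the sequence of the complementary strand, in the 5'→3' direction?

The strand is given 3'→5', so its complement runs 5'→3' in the same left-to-right order: pair each base A↔T, G↔C.

5'-GGTGATAGGCTCATCATAGAAAATGACACAATTAAGTCAAACCTCGTATGTGGGTGCGCGAGCTCGA-3'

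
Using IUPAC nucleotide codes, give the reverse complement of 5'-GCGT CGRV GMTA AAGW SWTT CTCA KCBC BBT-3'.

5'-AVVGVGMTGAGAAWSWCTTTAKCBYCGACGC-3'

Standard pairs A↔T, G↔C; ambiguity codes pair R↔Y, M↔K, W↔W, S↔S, B↔V. Complement (CGCAGCYBCKATTTCWSWAAGAGTMGVGVVA), then reverse for 5'→3'.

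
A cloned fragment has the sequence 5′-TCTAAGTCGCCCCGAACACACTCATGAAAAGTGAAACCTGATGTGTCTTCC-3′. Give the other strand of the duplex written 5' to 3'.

Pairing A↔T and G↔C gives AGATTCAGCGGGGCTTGTGTGAGTACTTTTCACTTTGGACTACACAGAAGG, running 3'→5'. Reverse for the 5'→3' convention.

5′-GGAAGACACATCAGGTTTCACTTTTCATGAGTGTGTTCGGGGCGACTTAGA-3′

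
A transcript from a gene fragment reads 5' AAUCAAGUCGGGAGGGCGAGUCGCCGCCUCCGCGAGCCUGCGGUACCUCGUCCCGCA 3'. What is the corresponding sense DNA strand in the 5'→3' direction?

The coding DNA strand has the same 5'→3' sequence as the mRNA with U replaced by T.

5'-AATCAAGTCGGGAGGGCGAGTCGCCGCCTCCGCGAGCCTGCGGTACCTCGTCCCGCA-3'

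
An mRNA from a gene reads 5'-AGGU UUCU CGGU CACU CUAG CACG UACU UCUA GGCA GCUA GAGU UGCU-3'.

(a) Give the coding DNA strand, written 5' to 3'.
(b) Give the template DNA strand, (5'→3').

(a) The coding strand matches the mRNA with U→T.
(b) The template strand is the reverse complement of the coding strand.

(a) 5'-AGGTTTCTCGGTCACTCTAGCACGTACTTCTAGGCAGCTAGAGTTGCT-3'
(b) 5'-AGCAACTCTAGCTGCCTAGAAGTACGTGCTAGAGTGACCGAGAAACCT-3'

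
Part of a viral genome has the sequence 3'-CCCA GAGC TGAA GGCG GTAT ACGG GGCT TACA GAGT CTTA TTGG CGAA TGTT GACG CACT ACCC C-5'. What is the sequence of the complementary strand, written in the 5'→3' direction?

The strand is given 3'→5', so its complement runs 5'→3' in the same left-to-right order: pair each base A↔T, G↔C.

5′-GGGTCTCGACTTCCGCCATATGCCCCGAATGTCTCAGAATAACCGCTTACAACTGCGTGATGGGG-3′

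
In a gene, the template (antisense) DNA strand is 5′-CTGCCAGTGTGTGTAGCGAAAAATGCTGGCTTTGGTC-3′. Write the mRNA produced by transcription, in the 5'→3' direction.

5'-GACCAAAGCCAGCAUUUUUCGCUACACACACUGGCAG-3'

RNA polymerase reads the template 3'→5' and synthesizes mRNA 5'→3' by base-pairing (A→U, T→A, G↔C). The complement of the template is GACGGTCACACACATCGCTTTTTACGACCGAAACCAG; antiparallel, so 5'→3' the coding strand is GACCAAAGCCAGCATTTTTCGCTACACACACTGGCAG. Replace T with U for the mRNA.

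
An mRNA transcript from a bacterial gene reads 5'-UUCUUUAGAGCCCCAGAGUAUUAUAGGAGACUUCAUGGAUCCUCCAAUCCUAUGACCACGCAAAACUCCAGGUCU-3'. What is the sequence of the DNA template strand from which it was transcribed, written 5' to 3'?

Replace U with T to get the coding DNA strand: TTCTTTAGAGCCCCAGAGTATTATAGGAGACTTCATGGATCCTCCAATCCTATGACCACGCAAAACTCCAGGTCT. The template strand is its reverse complement (complement AAGAAATCTCGGGGTCTCATAATATCCTCTGAAGTACCTAGGAGGTTAGGATACTGGTGCGTTTTGAGGTCCAGA, then reverse).

5'-AGACCTGGAGTTTTGCGTGGTCATAGGATTGGAGGATCCATGAAGTCTCCTATAATACTCTGGGGCTCTAAAGAA-3'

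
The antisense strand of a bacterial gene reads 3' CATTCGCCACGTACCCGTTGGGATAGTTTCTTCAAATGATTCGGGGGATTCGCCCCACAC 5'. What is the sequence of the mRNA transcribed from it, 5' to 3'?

Reading the template 3'→5' as shown, RNA polymerase pairs each base (A→U, T→A, G↔C) to build mRNA 5'→3' directly.

5'-GUAAGCGGUGCAUGGGCAACCCUAUCAAAGAAGUUUACUAAGCCCCCUAAGCGGGGUGUG-3'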